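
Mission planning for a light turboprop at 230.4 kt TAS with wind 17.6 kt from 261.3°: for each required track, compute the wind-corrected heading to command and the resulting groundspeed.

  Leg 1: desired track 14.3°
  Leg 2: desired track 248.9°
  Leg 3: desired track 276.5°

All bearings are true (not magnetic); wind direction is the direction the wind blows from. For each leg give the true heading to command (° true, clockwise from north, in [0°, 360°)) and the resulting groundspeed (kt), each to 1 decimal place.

Leg 1: desired track 14.3°; wind correction -4.0° → command heading 10.3°, groundspeed 236.7 kt
Leg 2: desired track 248.9°; wind correction +0.9° → command heading 249.8°, groundspeed 213.2 kt
Leg 3: desired track 276.5°; wind correction -1.1° → command heading 275.4°, groundspeed 213.4 kt

Leg 1: heading=10.3°, groundspeed=236.7 kt
Leg 2: heading=249.8°, groundspeed=213.2 kt
Leg 3: heading=275.4°, groundspeed=213.4 kt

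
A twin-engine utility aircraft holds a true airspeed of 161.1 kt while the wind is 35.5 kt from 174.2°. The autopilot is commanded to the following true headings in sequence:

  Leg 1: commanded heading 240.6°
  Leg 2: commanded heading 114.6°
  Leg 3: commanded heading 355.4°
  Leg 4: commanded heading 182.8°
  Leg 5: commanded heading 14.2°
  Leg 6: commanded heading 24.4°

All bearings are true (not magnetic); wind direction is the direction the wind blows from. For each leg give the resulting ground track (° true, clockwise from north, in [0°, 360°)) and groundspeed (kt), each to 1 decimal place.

Leg 1: track=253.1°, groundspeed=150.4 kt
Leg 2: track=102.5°, groundspeed=146.4 kt
Leg 3: track=355.2°, groundspeed=196.6 kt
Leg 4: track=185.2°, groundspeed=126.1 kt
Leg 5: track=10.6°, groundspeed=194.8 kt
Leg 6: track=19.1°, groundspeed=192.6 kt

Leg 1: heading 240.6°; drift +12.5° → track 253.1°, groundspeed 150.4 kt
Leg 2: heading 114.6°; drift -12.1° → track 102.5°, groundspeed 146.4 kt
Leg 3: heading 355.4°; drift -0.2° → track 355.2°, groundspeed 196.6 kt
Leg 4: heading 182.8°; drift +2.4° → track 185.2°, groundspeed 126.1 kt
Leg 5: heading 14.2°; drift -3.6° → track 10.6°, groundspeed 194.8 kt
Leg 6: heading 24.4°; drift -5.3° → track 19.1°, groundspeed 192.6 kt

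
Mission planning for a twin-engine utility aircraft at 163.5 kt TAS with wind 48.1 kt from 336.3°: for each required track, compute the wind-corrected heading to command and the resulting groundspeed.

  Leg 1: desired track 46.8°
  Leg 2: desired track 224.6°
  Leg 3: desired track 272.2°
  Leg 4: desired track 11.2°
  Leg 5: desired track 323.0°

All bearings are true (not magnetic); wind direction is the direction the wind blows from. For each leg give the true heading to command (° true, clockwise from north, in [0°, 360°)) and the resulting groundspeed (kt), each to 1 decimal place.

Leg 1: heading=30.7°, groundspeed=141.0 kt
Leg 2: heading=240.5°, groundspeed=175.1 kt
Leg 3: heading=287.5°, groundspeed=136.7 kt
Leg 4: heading=1.5°, groundspeed=121.7 kt
Leg 5: heading=326.9°, groundspeed=116.3 kt

Leg 1: desired track 46.8°; wind correction -16.1° → command heading 30.7°, groundspeed 141.0 kt
Leg 2: desired track 224.6°; wind correction +15.9° → command heading 240.5°, groundspeed 175.1 kt
Leg 3: desired track 272.2°; wind correction +15.3° → command heading 287.5°, groundspeed 136.7 kt
Leg 4: desired track 11.2°; wind correction -9.7° → command heading 1.5°, groundspeed 121.7 kt
Leg 5: desired track 323.0°; wind correction +3.9° → command heading 326.9°, groundspeed 116.3 kt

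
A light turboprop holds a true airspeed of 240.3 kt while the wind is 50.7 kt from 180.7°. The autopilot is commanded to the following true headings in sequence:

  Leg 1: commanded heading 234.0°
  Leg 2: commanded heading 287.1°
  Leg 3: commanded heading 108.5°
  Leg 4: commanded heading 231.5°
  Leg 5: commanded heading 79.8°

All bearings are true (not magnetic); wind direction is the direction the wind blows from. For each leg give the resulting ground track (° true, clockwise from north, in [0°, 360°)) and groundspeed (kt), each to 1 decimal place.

Leg 1: track=245.0°, groundspeed=213.9 kt
Leg 2: track=297.9°, groundspeed=259.2 kt
Leg 3: track=96.4°, groundspeed=229.9 kt
Leg 4: track=242.2°, groundspeed=211.9 kt
Leg 5: track=68.5°, groundspeed=254.8 kt

Leg 1: heading 234.0°; drift +11.0° → track 245.0°, groundspeed 213.9 kt
Leg 2: heading 287.1°; drift +10.8° → track 297.9°, groundspeed 259.2 kt
Leg 3: heading 108.5°; drift -12.1° → track 96.4°, groundspeed 229.9 kt
Leg 4: heading 231.5°; drift +10.7° → track 242.2°, groundspeed 211.9 kt
Leg 5: heading 79.8°; drift -11.3° → track 68.5°, groundspeed 254.8 kt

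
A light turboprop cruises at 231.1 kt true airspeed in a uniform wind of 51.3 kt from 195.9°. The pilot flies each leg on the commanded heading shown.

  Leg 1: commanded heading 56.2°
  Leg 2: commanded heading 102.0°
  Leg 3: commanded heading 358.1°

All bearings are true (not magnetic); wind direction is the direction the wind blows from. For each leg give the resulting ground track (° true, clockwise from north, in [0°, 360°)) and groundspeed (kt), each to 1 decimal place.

Leg 1: heading 56.2°; drift -7.0° → track 49.2°, groundspeed 272.3 kt
Leg 2: heading 102.0°; drift -12.3° → track 89.7°, groundspeed 240.1 kt
Leg 3: heading 358.1°; drift +3.2° → track 1.3°, groundspeed 280.4 kt

Leg 1: track=49.2°, groundspeed=272.3 kt
Leg 2: track=89.7°, groundspeed=240.1 kt
Leg 3: track=1.3°, groundspeed=280.4 kt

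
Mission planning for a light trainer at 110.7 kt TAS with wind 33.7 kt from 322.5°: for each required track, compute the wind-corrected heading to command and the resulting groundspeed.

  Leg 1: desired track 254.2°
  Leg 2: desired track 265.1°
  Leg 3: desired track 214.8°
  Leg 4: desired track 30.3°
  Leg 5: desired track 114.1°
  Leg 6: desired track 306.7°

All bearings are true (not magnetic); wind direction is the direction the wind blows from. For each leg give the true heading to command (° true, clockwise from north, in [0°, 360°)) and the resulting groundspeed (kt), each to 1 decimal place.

Leg 1: heading=270.6°, groundspeed=93.7 kt
Leg 2: heading=280.0°, groundspeed=88.8 kt
Leg 3: heading=231.7°, groundspeed=116.2 kt
Leg 4: heading=13.9°, groundspeed=93.5 kt
Leg 5: heading=105.8°, groundspeed=139.2 kt
Leg 6: heading=311.5°, groundspeed=77.9 kt

Leg 1: desired track 254.2°; wind correction +16.4° → command heading 270.6°, groundspeed 93.7 kt
Leg 2: desired track 265.1°; wind correction +14.9° → command heading 280.0°, groundspeed 88.8 kt
Leg 3: desired track 214.8°; wind correction +16.9° → command heading 231.7°, groundspeed 116.2 kt
Leg 4: desired track 30.3°; wind correction -16.4° → command heading 13.9°, groundspeed 93.5 kt
Leg 5: desired track 114.1°; wind correction -8.3° → command heading 105.8°, groundspeed 139.2 kt
Leg 6: desired track 306.7°; wind correction +4.8° → command heading 311.5°, groundspeed 77.9 kt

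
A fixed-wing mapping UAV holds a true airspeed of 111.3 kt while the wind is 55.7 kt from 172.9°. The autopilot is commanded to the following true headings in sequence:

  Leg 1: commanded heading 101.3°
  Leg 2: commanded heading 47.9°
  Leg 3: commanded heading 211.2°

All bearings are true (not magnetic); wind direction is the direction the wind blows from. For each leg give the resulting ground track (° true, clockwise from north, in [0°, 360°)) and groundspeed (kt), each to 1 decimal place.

Leg 1: heading 101.3°; drift -29.4° → track 71.9°, groundspeed 107.6 kt
Leg 2: heading 47.9°; drift -17.7° → track 30.2°, groundspeed 150.3 kt
Leg 3: heading 211.2°; drift +27.1° → track 238.3°, groundspeed 75.9 kt

Leg 1: track=71.9°, groundspeed=107.6 kt
Leg 2: track=30.2°, groundspeed=150.3 kt
Leg 3: track=238.3°, groundspeed=75.9 kt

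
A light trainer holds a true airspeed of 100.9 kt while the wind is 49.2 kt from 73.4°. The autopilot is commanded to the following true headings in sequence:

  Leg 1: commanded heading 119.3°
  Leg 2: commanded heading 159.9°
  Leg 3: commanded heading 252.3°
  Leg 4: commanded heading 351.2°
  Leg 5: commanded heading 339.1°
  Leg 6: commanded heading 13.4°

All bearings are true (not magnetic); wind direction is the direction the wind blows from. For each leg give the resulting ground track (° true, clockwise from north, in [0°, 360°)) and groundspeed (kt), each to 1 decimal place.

Leg 1: heading 119.3°; drift +27.9° → track 147.2°, groundspeed 75.4 kt
Leg 2: heading 159.9°; drift +26.6° → track 186.5°, groundspeed 109.5 kt
Leg 3: heading 252.3°; drift +0.4° → track 252.7°, groundspeed 150.1 kt
Leg 4: heading 351.2°; drift -27.4° → track 323.8°, groundspeed 106.1 kt
Leg 5: heading 339.1°; drift -25.1° → track 314.0°, groundspeed 115.5 kt
Leg 6: heading 13.4°; drift -29.2° → track 344.2°, groundspeed 87.4 kt

Leg 1: track=147.2°, groundspeed=75.4 kt
Leg 2: track=186.5°, groundspeed=109.5 kt
Leg 3: track=252.7°, groundspeed=150.1 kt
Leg 4: track=323.8°, groundspeed=106.1 kt
Leg 5: track=314.0°, groundspeed=115.5 kt
Leg 6: track=344.2°, groundspeed=87.4 kt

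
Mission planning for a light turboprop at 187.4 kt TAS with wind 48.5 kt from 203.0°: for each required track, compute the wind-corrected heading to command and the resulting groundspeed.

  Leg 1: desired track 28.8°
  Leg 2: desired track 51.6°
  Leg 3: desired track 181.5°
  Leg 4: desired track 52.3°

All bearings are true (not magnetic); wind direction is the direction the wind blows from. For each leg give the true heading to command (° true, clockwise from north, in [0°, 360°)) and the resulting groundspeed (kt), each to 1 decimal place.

Leg 1: heading=30.3°, groundspeed=235.6 kt
Leg 2: heading=58.7°, groundspeed=228.5 kt
Leg 3: heading=186.9°, groundspeed=141.4 kt
Leg 4: heading=59.6°, groundspeed=228.2 kt

Leg 1: desired track 28.8°; wind correction +1.5° → command heading 30.3°, groundspeed 235.6 kt
Leg 2: desired track 51.6°; wind correction +7.1° → command heading 58.7°, groundspeed 228.5 kt
Leg 3: desired track 181.5°; wind correction +5.4° → command heading 186.9°, groundspeed 141.4 kt
Leg 4: desired track 52.3°; wind correction +7.3° → command heading 59.6°, groundspeed 228.2 kt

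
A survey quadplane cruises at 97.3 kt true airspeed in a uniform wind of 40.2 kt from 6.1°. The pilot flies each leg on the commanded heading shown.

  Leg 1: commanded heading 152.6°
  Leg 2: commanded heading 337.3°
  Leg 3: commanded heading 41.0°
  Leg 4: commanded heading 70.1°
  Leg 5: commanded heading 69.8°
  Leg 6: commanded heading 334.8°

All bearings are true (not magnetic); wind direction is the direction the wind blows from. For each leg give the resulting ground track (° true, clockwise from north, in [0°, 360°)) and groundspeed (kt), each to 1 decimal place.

Leg 1: heading 152.6°; drift +9.6° → track 162.2°, groundspeed 132.7 kt
Leg 2: heading 337.3°; drift -17.3° → track 320.0°, groundspeed 65.0 kt
Leg 3: heading 41.0°; drift +19.7° → track 60.7°, groundspeed 68.3 kt
Leg 4: heading 70.1°; drift +24.4° → track 94.5°, groundspeed 87.5 kt
Leg 5: heading 69.8°; drift +24.4° → track 94.2°, groundspeed 87.3 kt
Leg 6: heading 334.8°; drift -18.4° → track 316.4°, groundspeed 66.3 kt

Leg 1: track=162.2°, groundspeed=132.7 kt
Leg 2: track=320.0°, groundspeed=65.0 kt
Leg 3: track=60.7°, groundspeed=68.3 kt
Leg 4: track=94.5°, groundspeed=87.5 kt
Leg 5: track=94.2°, groundspeed=87.3 kt
Leg 6: track=316.4°, groundspeed=66.3 kt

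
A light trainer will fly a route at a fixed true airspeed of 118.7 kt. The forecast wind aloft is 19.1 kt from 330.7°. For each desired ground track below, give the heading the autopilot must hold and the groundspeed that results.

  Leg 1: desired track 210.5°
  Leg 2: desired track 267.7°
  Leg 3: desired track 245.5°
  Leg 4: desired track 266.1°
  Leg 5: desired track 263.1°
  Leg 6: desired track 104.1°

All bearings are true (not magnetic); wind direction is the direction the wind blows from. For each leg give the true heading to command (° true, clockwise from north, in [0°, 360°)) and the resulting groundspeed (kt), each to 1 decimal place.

Leg 1: heading=218.5°, groundspeed=127.2 kt
Leg 2: heading=275.9°, groundspeed=108.8 kt
Leg 3: heading=254.7°, groundspeed=115.6 kt
Leg 4: heading=274.5°, groundspeed=109.2 kt
Leg 5: heading=271.7°, groundspeed=110.1 kt
Leg 6: heading=97.4°, groundspeed=131.0 kt

Leg 1: desired track 210.5°; wind correction +8.0° → command heading 218.5°, groundspeed 127.2 kt
Leg 2: desired track 267.7°; wind correction +8.2° → command heading 275.9°, groundspeed 108.8 kt
Leg 3: desired track 245.5°; wind correction +9.2° → command heading 254.7°, groundspeed 115.6 kt
Leg 4: desired track 266.1°; wind correction +8.4° → command heading 274.5°, groundspeed 109.2 kt
Leg 5: desired track 263.1°; wind correction +8.6° → command heading 271.7°, groundspeed 110.1 kt
Leg 6: desired track 104.1°; wind correction -6.7° → command heading 97.4°, groundspeed 131.0 kt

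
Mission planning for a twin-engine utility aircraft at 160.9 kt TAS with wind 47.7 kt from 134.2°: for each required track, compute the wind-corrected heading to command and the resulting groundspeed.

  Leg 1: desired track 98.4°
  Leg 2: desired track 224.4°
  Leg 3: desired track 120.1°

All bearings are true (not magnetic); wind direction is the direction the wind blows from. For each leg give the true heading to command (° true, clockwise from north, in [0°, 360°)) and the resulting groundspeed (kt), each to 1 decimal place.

Leg 1: desired track 98.4°; wind correction +10.0° → command heading 108.4°, groundspeed 119.8 kt
Leg 2: desired track 224.4°; wind correction -17.2° → command heading 207.2°, groundspeed 153.8 kt
Leg 3: desired track 120.1°; wind correction +4.1° → command heading 124.2°, groundspeed 114.2 kt

Leg 1: heading=108.4°, groundspeed=119.8 kt
Leg 2: heading=207.2°, groundspeed=153.8 kt
Leg 3: heading=124.2°, groundspeed=114.2 kt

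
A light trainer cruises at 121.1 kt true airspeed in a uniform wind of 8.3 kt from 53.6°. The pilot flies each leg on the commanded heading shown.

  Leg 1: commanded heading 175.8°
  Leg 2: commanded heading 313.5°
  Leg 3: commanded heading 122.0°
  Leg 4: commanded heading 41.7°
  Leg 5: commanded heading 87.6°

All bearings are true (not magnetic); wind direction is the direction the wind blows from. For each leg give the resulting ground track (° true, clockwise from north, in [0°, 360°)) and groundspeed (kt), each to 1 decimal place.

Leg 1: track=179.0°, groundspeed=125.7 kt
Leg 2: track=309.7°, groundspeed=122.8 kt
Leg 3: track=125.7°, groundspeed=118.3 kt
Leg 4: track=40.8°, groundspeed=113.0 kt
Leg 5: track=89.9°, groundspeed=114.3 kt

Leg 1: heading 175.8°; drift +3.2° → track 179.0°, groundspeed 125.7 kt
Leg 2: heading 313.5°; drift -3.8° → track 309.7°, groundspeed 122.8 kt
Leg 3: heading 122.0°; drift +3.7° → track 125.7°, groundspeed 118.3 kt
Leg 4: heading 41.7°; drift -0.9° → track 40.8°, groundspeed 113.0 kt
Leg 5: heading 87.6°; drift +2.3° → track 89.9°, groundspeed 114.3 kt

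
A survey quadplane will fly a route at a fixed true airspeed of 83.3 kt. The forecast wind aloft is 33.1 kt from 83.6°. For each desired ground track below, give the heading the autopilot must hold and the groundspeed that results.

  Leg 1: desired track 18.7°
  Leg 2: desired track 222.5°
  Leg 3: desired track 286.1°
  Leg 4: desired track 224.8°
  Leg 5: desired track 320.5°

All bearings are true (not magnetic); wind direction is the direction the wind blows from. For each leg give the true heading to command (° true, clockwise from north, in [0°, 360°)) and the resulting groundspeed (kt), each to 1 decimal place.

Leg 1: desired track 18.7°; wind correction +21.1° → command heading 39.8°, groundspeed 63.7 kt
Leg 2: desired track 222.5°; wind correction -15.1° → command heading 207.4°, groundspeed 105.4 kt
Leg 3: desired track 286.1°; wind correction +8.7° → command heading 294.8°, groundspeed 112.9 kt
Leg 4: desired track 224.8°; wind correction -14.4° → command heading 210.4°, groundspeed 106.5 kt
Leg 5: desired track 320.5°; wind correction +19.4° → command heading 339.9°, groundspeed 96.6 kt

Leg 1: heading=39.8°, groundspeed=63.7 kt
Leg 2: heading=207.4°, groundspeed=105.4 kt
Leg 3: heading=294.8°, groundspeed=112.9 kt
Leg 4: heading=210.4°, groundspeed=106.5 kt
Leg 5: heading=339.9°, groundspeed=96.6 kt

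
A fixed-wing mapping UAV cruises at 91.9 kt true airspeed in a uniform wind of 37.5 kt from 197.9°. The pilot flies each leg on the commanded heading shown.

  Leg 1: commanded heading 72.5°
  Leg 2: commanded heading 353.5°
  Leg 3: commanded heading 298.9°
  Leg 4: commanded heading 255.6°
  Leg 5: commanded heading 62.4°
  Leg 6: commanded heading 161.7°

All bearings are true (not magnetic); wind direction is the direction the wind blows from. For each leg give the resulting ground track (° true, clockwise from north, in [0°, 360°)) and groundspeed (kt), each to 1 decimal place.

Leg 1: heading 72.5°; drift -15.1° → track 57.4°, groundspeed 117.7 kt
Leg 2: heading 353.5°; drift +7.0° → track 0.5°, groundspeed 127.0 kt
Leg 3: heading 298.9°; drift +20.4° → track 319.3°, groundspeed 105.7 kt
Leg 4: heading 255.6°; drift +23.8° → track 279.4°, groundspeed 78.5 kt
Leg 5: heading 62.4°; drift -12.5° → track 49.9°, groundspeed 121.5 kt
Leg 6: heading 161.7°; drift -19.8° → track 141.9°, groundspeed 65.5 kt

Leg 1: track=57.4°, groundspeed=117.7 kt
Leg 2: track=0.5°, groundspeed=127.0 kt
Leg 3: track=319.3°, groundspeed=105.7 kt
Leg 4: track=279.4°, groundspeed=78.5 kt
Leg 5: track=49.9°, groundspeed=121.5 kt
Leg 6: track=141.9°, groundspeed=65.5 kt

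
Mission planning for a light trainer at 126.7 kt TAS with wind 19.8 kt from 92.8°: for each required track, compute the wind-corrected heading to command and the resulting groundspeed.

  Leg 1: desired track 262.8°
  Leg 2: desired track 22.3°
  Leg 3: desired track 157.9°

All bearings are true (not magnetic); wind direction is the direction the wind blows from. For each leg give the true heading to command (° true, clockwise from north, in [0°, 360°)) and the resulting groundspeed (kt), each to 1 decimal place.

Leg 1: heading=261.2°, groundspeed=146.2 kt
Leg 2: heading=30.8°, groundspeed=118.7 kt
Leg 3: heading=149.8°, groundspeed=117.1 kt

Leg 1: desired track 262.8°; wind correction -1.6° → command heading 261.2°, groundspeed 146.2 kt
Leg 2: desired track 22.3°; wind correction +8.5° → command heading 30.8°, groundspeed 118.7 kt
Leg 3: desired track 157.9°; wind correction -8.1° → command heading 149.8°, groundspeed 117.1 kt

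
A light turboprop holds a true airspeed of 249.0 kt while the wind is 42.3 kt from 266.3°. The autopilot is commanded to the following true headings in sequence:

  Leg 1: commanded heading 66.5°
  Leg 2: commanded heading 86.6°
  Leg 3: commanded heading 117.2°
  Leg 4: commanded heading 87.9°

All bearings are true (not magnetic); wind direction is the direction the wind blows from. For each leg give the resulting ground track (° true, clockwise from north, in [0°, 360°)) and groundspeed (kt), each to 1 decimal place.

Leg 1: heading 66.5°; drift +2.8° → track 69.3°, groundspeed 289.2 kt
Leg 2: heading 86.6°; drift +0.0° → track 86.6°, groundspeed 291.3 kt
Leg 3: heading 117.2°; drift -4.4° → track 112.8°, groundspeed 286.1 kt
Leg 4: heading 87.9°; drift -0.2° → track 87.7°, groundspeed 291.3 kt

Leg 1: track=69.3°, groundspeed=289.2 kt
Leg 2: track=86.6°, groundspeed=291.3 kt
Leg 3: track=112.8°, groundspeed=286.1 kt
Leg 4: track=87.7°, groundspeed=291.3 kt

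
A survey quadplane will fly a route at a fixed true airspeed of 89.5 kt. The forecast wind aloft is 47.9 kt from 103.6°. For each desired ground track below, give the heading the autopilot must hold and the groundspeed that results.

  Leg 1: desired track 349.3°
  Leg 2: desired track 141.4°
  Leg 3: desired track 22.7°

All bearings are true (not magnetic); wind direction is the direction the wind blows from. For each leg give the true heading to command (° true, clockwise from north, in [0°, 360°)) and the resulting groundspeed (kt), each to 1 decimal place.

Leg 1: heading=18.5°, groundspeed=97.8 kt
Leg 2: heading=122.3°, groundspeed=46.7 kt
Leg 3: heading=54.6°, groundspeed=68.4 kt

Leg 1: desired track 349.3°; wind correction +29.2° → command heading 18.5°, groundspeed 97.8 kt
Leg 2: desired track 141.4°; wind correction -19.1° → command heading 122.3°, groundspeed 46.7 kt
Leg 3: desired track 22.7°; wind correction +31.9° → command heading 54.6°, groundspeed 68.4 kt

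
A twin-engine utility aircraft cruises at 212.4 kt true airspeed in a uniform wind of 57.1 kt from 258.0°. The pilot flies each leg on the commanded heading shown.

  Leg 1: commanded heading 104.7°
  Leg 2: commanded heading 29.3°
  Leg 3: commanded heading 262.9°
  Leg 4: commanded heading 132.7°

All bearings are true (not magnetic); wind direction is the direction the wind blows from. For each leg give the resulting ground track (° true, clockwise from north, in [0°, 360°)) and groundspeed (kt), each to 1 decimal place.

Leg 1: track=99.1°, groundspeed=264.7 kt
Leg 2: track=39.0°, groundspeed=253.7 kt
Leg 3: track=264.7°, groundspeed=155.6 kt
Leg 4: track=121.9°, groundspeed=249.8 kt

Leg 1: heading 104.7°; drift -5.6° → track 99.1°, groundspeed 264.7 kt
Leg 2: heading 29.3°; drift +9.7° → track 39.0°, groundspeed 253.7 kt
Leg 3: heading 262.9°; drift +1.8° → track 264.7°, groundspeed 155.6 kt
Leg 4: heading 132.7°; drift -10.8° → track 121.9°, groundspeed 249.8 kt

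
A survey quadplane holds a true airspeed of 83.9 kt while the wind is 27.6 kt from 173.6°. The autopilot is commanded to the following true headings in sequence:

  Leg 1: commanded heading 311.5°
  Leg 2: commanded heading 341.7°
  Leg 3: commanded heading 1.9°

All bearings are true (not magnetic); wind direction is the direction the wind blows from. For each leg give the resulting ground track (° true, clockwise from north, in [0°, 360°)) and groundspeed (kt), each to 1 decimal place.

Leg 1: heading 311.5°; drift +10.1° → track 321.6°, groundspeed 106.0 kt
Leg 2: heading 341.7°; drift +2.9° → track 344.6°, groundspeed 111.1 kt
Leg 3: heading 1.9°; drift -2.1° → track 359.8°, groundspeed 111.3 kt

Leg 1: track=321.6°, groundspeed=106.0 kt
Leg 2: track=344.6°, groundspeed=111.1 kt
Leg 3: track=359.8°, groundspeed=111.3 kt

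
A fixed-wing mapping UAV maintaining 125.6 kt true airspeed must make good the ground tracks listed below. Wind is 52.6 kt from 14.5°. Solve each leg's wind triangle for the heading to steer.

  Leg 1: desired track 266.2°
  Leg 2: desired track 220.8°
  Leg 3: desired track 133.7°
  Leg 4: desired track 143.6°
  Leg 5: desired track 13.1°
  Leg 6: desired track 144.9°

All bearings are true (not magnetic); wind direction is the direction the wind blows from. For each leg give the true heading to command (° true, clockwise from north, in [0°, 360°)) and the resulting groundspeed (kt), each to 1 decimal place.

Leg 1: desired track 266.2°; wind correction +23.4° → command heading 289.6°, groundspeed 131.8 kt
Leg 2: desired track 220.8°; wind correction +10.7° → command heading 231.5°, groundspeed 170.6 kt
Leg 3: desired track 133.7°; wind correction -21.4° → command heading 112.3°, groundspeed 142.6 kt
Leg 4: desired track 143.6°; wind correction -19.0° → command heading 124.6°, groundspeed 152.0 kt
Leg 5: desired track 13.1°; wind correction +0.6° → command heading 13.7°, groundspeed 73.0 kt
Leg 6: desired track 144.9°; wind correction -18.6° → command heading 126.3°, groundspeed 153.1 kt

Leg 1: heading=289.6°, groundspeed=131.8 kt
Leg 2: heading=231.5°, groundspeed=170.6 kt
Leg 3: heading=112.3°, groundspeed=142.6 kt
Leg 4: heading=124.6°, groundspeed=152.0 kt
Leg 5: heading=13.7°, groundspeed=73.0 kt
Leg 6: heading=126.3°, groundspeed=153.1 kt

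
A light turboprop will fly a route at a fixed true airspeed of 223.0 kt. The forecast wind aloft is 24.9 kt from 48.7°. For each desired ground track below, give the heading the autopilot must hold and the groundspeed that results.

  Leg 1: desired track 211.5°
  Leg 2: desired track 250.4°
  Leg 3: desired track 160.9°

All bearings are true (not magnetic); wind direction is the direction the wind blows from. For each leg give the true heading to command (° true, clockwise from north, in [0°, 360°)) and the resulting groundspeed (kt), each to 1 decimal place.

Leg 1: heading=209.6°, groundspeed=246.7 kt
Leg 2: heading=252.8°, groundspeed=245.9 kt
Leg 3: heading=155.0°, groundspeed=231.2 kt

Leg 1: desired track 211.5°; wind correction -1.9° → command heading 209.6°, groundspeed 246.7 kt
Leg 2: desired track 250.4°; wind correction +2.4° → command heading 252.8°, groundspeed 245.9 kt
Leg 3: desired track 160.9°; wind correction -5.9° → command heading 155.0°, groundspeed 231.2 kt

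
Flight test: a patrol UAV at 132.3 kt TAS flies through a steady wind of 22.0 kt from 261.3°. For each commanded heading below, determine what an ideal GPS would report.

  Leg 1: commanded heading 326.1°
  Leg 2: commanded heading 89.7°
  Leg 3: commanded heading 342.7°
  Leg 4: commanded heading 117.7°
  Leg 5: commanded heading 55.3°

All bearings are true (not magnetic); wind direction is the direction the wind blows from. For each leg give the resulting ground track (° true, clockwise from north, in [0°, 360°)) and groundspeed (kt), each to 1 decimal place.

Leg 1: track=335.3°, groundspeed=124.5 kt
Leg 2: track=88.5°, groundspeed=154.1 kt
Leg 3: track=352.3°, groundspeed=130.8 kt
Leg 4: track=112.7°, groundspeed=150.6 kt
Leg 5: track=58.9°, groundspeed=152.4 kt

Leg 1: heading 326.1°; drift +9.2° → track 335.3°, groundspeed 124.5 kt
Leg 2: heading 89.7°; drift -1.2° → track 88.5°, groundspeed 154.1 kt
Leg 3: heading 342.7°; drift +9.6° → track 352.3°, groundspeed 130.8 kt
Leg 4: heading 117.7°; drift -5.0° → track 112.7°, groundspeed 150.6 kt
Leg 5: heading 55.3°; drift +3.6° → track 58.9°, groundspeed 152.4 kt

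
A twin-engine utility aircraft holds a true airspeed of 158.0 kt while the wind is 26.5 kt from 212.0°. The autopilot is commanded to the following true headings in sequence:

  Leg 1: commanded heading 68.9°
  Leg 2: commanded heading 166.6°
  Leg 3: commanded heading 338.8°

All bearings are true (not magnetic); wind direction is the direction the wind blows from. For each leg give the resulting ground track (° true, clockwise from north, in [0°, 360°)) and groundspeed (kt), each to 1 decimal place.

Leg 1: heading 68.9°; drift -5.1° → track 63.8°, groundspeed 179.9 kt
Leg 2: heading 166.6°; drift -7.7° → track 158.9°, groundspeed 140.7 kt
Leg 3: heading 338.8°; drift +7.0° → track 345.8°, groundspeed 175.2 kt

Leg 1: track=63.8°, groundspeed=179.9 kt
Leg 2: track=158.9°, groundspeed=140.7 kt
Leg 3: track=345.8°, groundspeed=175.2 kt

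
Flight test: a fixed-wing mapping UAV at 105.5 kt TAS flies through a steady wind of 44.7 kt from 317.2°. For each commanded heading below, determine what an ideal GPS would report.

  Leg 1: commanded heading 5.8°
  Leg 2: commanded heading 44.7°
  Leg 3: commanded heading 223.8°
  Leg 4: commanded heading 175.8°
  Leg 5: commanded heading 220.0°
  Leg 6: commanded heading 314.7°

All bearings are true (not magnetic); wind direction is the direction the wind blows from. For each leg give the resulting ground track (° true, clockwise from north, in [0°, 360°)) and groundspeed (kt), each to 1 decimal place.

Leg 1: track=29.6°, groundspeed=83.0 kt
Leg 2: track=68.0°, groundspeed=112.8 kt
Leg 3: track=201.4°, groundspeed=117.0 kt
Leg 4: track=164.6°, groundspeed=143.2 kt
Leg 5: track=198.2°, groundspeed=119.6 kt
Leg 6: track=312.9°, groundspeed=60.9 kt

Leg 1: heading 5.8°; drift +23.8° → track 29.6°, groundspeed 83.0 kt
Leg 2: heading 44.7°; drift +23.3° → track 68.0°, groundspeed 112.8 kt
Leg 3: heading 223.8°; drift -22.4° → track 201.4°, groundspeed 117.0 kt
Leg 4: heading 175.8°; drift -11.2° → track 164.6°, groundspeed 143.2 kt
Leg 5: heading 220.0°; drift -21.8° → track 198.2°, groundspeed 119.6 kt
Leg 6: heading 314.7°; drift -1.8° → track 312.9°, groundspeed 60.9 kt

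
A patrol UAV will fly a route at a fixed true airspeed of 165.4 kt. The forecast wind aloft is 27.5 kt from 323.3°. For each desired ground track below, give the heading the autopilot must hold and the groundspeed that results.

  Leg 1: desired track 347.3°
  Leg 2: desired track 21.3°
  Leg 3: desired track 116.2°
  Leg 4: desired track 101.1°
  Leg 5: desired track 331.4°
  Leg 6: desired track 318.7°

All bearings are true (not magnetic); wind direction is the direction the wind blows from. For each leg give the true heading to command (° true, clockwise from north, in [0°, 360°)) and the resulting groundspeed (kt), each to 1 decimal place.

Leg 1: desired track 347.3°; wind correction -3.9° → command heading 343.4°, groundspeed 139.9 kt
Leg 2: desired track 21.3°; wind correction -8.1° → command heading 13.2°, groundspeed 149.2 kt
Leg 3: desired track 116.2°; wind correction -4.3° → command heading 111.9°, groundspeed 189.4 kt
Leg 4: desired track 101.1°; wind correction -6.4° → command heading 94.7°, groundspeed 184.7 kt
Leg 5: desired track 331.4°; wind correction -1.3° → command heading 330.1°, groundspeed 138.1 kt
Leg 6: desired track 318.7°; wind correction +0.8° → command heading 319.5°, groundspeed 138.0 kt

Leg 1: heading=343.4°, groundspeed=139.9 kt
Leg 2: heading=13.2°, groundspeed=149.2 kt
Leg 3: heading=111.9°, groundspeed=189.4 kt
Leg 4: heading=94.7°, groundspeed=184.7 kt
Leg 5: heading=330.1°, groundspeed=138.1 kt
Leg 6: heading=319.5°, groundspeed=138.0 kt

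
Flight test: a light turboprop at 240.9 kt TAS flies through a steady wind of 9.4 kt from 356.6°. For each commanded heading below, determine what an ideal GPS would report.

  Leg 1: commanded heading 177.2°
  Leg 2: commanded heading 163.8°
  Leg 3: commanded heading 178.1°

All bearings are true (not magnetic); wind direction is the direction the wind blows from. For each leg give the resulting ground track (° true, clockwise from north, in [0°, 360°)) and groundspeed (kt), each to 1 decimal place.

Leg 1: heading 177.2°; drift +0.0° → track 177.2°, groundspeed 250.3 kt
Leg 2: heading 163.8°; drift +0.5° → track 164.3°, groundspeed 250.1 kt
Leg 3: heading 178.1°; drift -0.1° → track 178.0°, groundspeed 250.3 kt

Leg 1: track=177.2°, groundspeed=250.3 kt
Leg 2: track=164.3°, groundspeed=250.1 kt
Leg 3: track=178.0°, groundspeed=250.3 kt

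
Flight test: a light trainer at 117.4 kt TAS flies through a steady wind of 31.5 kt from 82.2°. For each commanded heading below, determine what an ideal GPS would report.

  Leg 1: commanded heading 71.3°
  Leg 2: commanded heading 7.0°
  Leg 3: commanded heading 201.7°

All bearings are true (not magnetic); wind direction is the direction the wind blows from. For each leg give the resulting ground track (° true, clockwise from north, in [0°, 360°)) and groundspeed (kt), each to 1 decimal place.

Leg 1: track=67.4°, groundspeed=86.7 kt
Leg 2: track=351.4°, groundspeed=113.5 kt
Leg 3: track=213.4°, groundspeed=135.7 kt

Leg 1: heading 71.3°; drift -3.9° → track 67.4°, groundspeed 86.7 kt
Leg 2: heading 7.0°; drift -15.6° → track 351.4°, groundspeed 113.5 kt
Leg 3: heading 201.7°; drift +11.7° → track 213.4°, groundspeed 135.7 kt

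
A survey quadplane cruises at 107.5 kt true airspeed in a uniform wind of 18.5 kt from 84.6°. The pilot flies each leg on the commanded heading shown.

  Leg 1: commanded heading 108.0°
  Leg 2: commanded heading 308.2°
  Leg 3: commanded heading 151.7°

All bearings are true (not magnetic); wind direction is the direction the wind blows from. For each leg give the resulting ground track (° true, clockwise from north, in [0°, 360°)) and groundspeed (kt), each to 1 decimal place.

Leg 1: heading 108.0°; drift +4.6° → track 112.6°, groundspeed 90.8 kt
Leg 2: heading 308.2°; drift -6.0° → track 302.2°, groundspeed 121.6 kt
Leg 3: heading 151.7°; drift +9.6° → track 161.3°, groundspeed 101.7 kt

Leg 1: track=112.6°, groundspeed=90.8 kt
Leg 2: track=302.2°, groundspeed=121.6 kt
Leg 3: track=161.3°, groundspeed=101.7 kt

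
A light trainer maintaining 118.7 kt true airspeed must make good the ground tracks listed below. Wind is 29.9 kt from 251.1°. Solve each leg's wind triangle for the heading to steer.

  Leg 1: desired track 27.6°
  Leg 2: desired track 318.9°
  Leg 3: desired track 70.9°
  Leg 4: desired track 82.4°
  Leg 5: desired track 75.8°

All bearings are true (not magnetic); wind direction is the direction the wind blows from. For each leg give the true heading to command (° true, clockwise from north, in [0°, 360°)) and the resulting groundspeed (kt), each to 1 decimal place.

Leg 1: desired track 27.6°; wind correction -10.0° → command heading 17.6°, groundspeed 138.6 kt
Leg 2: desired track 318.9°; wind correction -13.5° → command heading 305.4°, groundspeed 104.1 kt
Leg 3: desired track 70.9°; wind correction -0.1° → command heading 70.8°, groundspeed 148.6 kt
Leg 4: desired track 82.4°; wind correction +2.8° → command heading 85.2°, groundspeed 147.9 kt
Leg 5: desired track 75.8°; wind correction +1.2° → command heading 77.0°, groundspeed 148.5 kt

Leg 1: heading=17.6°, groundspeed=138.6 kt
Leg 2: heading=305.4°, groundspeed=104.1 kt
Leg 3: heading=70.8°, groundspeed=148.6 kt
Leg 4: heading=85.2°, groundspeed=147.9 kt
Leg 5: heading=77.0°, groundspeed=148.5 kt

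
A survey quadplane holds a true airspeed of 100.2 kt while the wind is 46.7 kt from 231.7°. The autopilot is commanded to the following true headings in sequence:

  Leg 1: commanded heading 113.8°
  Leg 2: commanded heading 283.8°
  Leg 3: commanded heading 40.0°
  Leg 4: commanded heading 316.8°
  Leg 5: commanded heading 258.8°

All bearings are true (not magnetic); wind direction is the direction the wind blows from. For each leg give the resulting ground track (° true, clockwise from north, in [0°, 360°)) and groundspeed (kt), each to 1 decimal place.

Leg 1: track=95.1°, groundspeed=128.8 kt
Leg 2: track=311.1°, groundspeed=80.4 kt
Leg 3: track=43.7°, groundspeed=146.2 kt
Leg 4: track=342.6°, groundspeed=106.9 kt
Leg 5: track=278.7°, groundspeed=62.4 kt

Leg 1: heading 113.8°; drift -18.7° → track 95.1°, groundspeed 128.8 kt
Leg 2: heading 283.8°; drift +27.3° → track 311.1°, groundspeed 80.4 kt
Leg 3: heading 40.0°; drift +3.7° → track 43.7°, groundspeed 146.2 kt
Leg 4: heading 316.8°; drift +25.8° → track 342.6°, groundspeed 106.9 kt
Leg 5: heading 258.8°; drift +19.9° → track 278.7°, groundspeed 62.4 kt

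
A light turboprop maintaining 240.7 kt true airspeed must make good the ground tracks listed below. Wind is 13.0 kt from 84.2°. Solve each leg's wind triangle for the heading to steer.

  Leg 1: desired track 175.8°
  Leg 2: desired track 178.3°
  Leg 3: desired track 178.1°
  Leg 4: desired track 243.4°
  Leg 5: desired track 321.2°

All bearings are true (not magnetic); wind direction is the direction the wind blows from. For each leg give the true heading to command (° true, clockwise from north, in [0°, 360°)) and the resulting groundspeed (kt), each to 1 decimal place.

Leg 1: desired track 175.8°; wind correction -3.1° → command heading 172.7°, groundspeed 240.7 kt
Leg 2: desired track 178.3°; wind correction -3.1° → command heading 175.2°, groundspeed 241.3 kt
Leg 3: desired track 178.1°; wind correction -3.1° → command heading 175.0°, groundspeed 241.2 kt
Leg 4: desired track 243.4°; wind correction -1.1° → command heading 242.3°, groundspeed 252.8 kt
Leg 5: desired track 321.2°; wind correction +2.6° → command heading 323.8°, groundspeed 247.5 kt

Leg 1: heading=172.7°, groundspeed=240.7 kt
Leg 2: heading=175.2°, groundspeed=241.3 kt
Leg 3: heading=175.0°, groundspeed=241.2 kt
Leg 4: heading=242.3°, groundspeed=252.8 kt
Leg 5: heading=323.8°, groundspeed=247.5 kt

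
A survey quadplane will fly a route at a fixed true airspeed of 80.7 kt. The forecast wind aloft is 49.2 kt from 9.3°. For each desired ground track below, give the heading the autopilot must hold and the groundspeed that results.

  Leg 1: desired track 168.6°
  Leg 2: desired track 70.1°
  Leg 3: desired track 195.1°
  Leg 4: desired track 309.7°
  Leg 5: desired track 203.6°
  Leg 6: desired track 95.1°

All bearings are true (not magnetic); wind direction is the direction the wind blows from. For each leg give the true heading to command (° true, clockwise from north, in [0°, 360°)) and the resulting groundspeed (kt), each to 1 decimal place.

Leg 1: heading=156.2°, groundspeed=124.8 kt
Leg 2: heading=37.9°, groundspeed=44.3 kt
Leg 3: heading=198.6°, groundspeed=129.5 kt
Leg 4: heading=341.4°, groundspeed=43.7 kt
Leg 5: heading=212.3°, groundspeed=127.5 kt
Leg 6: heading=57.7°, groundspeed=60.5 kt

Leg 1: desired track 168.6°; wind correction -12.4° → command heading 156.2°, groundspeed 124.8 kt
Leg 2: desired track 70.1°; wind correction -32.2° → command heading 37.9°, groundspeed 44.3 kt
Leg 3: desired track 195.1°; wind correction +3.5° → command heading 198.6°, groundspeed 129.5 kt
Leg 4: desired track 309.7°; wind correction +31.7° → command heading 341.4°, groundspeed 43.7 kt
Leg 5: desired track 203.6°; wind correction +8.7° → command heading 212.3°, groundspeed 127.5 kt
Leg 6: desired track 95.1°; wind correction -37.4° → command heading 57.7°, groundspeed 60.5 kt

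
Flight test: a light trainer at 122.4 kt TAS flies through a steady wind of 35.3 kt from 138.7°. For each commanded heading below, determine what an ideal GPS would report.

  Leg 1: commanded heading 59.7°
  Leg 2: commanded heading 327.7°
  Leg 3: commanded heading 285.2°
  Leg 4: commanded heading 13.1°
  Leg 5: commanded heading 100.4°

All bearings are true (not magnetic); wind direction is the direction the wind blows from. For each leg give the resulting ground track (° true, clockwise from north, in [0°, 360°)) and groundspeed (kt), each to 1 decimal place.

Leg 1: track=43.0°, groundspeed=120.7 kt
Leg 2: track=325.7°, groundspeed=157.4 kt
Leg 3: track=292.5°, groundspeed=153.1 kt
Leg 4: track=1.7°, groundspeed=145.8 kt
Leg 5: track=87.4°, groundspeed=97.2 kt

Leg 1: heading 59.7°; drift -16.7° → track 43.0°, groundspeed 120.7 kt
Leg 2: heading 327.7°; drift -2.0° → track 325.7°, groundspeed 157.4 kt
Leg 3: heading 285.2°; drift +7.3° → track 292.5°, groundspeed 153.1 kt
Leg 4: heading 13.1°; drift -11.4° → track 1.7°, groundspeed 145.8 kt
Leg 5: heading 100.4°; drift -13.0° → track 87.4°, groundspeed 97.2 kt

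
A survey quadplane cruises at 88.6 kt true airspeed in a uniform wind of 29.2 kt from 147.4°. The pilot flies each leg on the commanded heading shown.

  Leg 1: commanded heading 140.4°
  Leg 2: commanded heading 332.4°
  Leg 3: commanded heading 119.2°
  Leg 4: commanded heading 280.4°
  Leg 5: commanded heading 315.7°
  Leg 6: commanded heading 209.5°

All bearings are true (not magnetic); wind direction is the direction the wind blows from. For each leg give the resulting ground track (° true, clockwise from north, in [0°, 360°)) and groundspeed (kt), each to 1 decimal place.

Leg 1: track=137.0°, groundspeed=59.7 kt
Leg 2: track=331.2°, groundspeed=117.7 kt
Leg 3: track=106.8°, groundspeed=64.4 kt
Leg 4: track=291.5°, groundspeed=110.6 kt
Leg 5: track=318.6°, groundspeed=117.3 kt
Leg 6: track=228.5°, groundspeed=79.3 kt

Leg 1: heading 140.4°; drift -3.4° → track 137.0°, groundspeed 59.7 kt
Leg 2: heading 332.4°; drift -1.2° → track 331.2°, groundspeed 117.7 kt
Leg 3: heading 119.2°; drift -12.4° → track 106.8°, groundspeed 64.4 kt
Leg 4: heading 280.4°; drift +11.1° → track 291.5°, groundspeed 110.6 kt
Leg 5: heading 315.7°; drift +2.9° → track 318.6°, groundspeed 117.3 kt
Leg 6: heading 209.5°; drift +19.0° → track 228.5°, groundspeed 79.3 kt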